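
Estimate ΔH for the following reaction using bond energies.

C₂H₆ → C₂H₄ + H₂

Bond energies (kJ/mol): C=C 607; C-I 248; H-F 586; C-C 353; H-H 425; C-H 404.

Bonds broken (reactants):
  C-C: 1 × 353 = 353
  C-H: 6 × 404 = 2424
  Σ(broken) = 2777 kJ
Bonds formed (products):
  C-H: 4 × 404 = 1616
  C=C: 1 × 607 = 607
  H-H: 1 × 425 = 425
  Σ(formed) = 2648 kJ
ΔH = Σ(broken) − Σ(formed) = 2777 − 2648 = +129 kJ

ΔH ≈ +129 kJ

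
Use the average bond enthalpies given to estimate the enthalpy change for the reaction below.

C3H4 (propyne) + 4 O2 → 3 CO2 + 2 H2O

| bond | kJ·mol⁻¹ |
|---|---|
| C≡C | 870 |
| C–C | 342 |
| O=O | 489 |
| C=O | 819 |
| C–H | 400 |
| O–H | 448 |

ΔH ≈ −1938 kJ

Bonds broken (reactants):
  C≡C: 1 × 870 = 870
  C–C: 1 × 342 = 342
  C–H: 4 × 400 = 1600
  O=O: 4 × 489 = 1956
  Σ(broken) = 4768 kJ
Bonds formed (products):
  C=O: 6 × 819 = 4914
  O–H: 4 × 448 = 1792
  Σ(formed) = 6706 kJ
ΔH = Σ(broken) − Σ(formed) = 4768 − 6706 = −1938 kJ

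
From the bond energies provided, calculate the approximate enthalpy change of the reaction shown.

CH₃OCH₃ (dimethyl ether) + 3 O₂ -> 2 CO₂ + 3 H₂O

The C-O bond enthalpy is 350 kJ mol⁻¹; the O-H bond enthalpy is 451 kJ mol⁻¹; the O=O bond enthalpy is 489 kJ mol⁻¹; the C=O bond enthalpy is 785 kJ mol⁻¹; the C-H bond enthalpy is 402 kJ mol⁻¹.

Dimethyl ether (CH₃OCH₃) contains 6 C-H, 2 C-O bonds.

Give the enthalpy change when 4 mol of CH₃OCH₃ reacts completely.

ΔH = −5068 kJ

Bonds broken (reactants):
  C-H: 6 × 402 = 2412
  C-O: 2 × 350 = 700
  O=O: 3 × 489 = 1467
  Σ(broken) = 4579 kJ
Bonds formed (products):
  C=O: 4 × 785 = 3140
  O-H: 6 × 451 = 2706
  Σ(formed) = 5846 kJ
ΔH = Σ(broken) − Σ(formed) = 4579 − 5846 = −1267 kJ
For 4× the reaction as written: 4 × (−1267) = −5068 kJ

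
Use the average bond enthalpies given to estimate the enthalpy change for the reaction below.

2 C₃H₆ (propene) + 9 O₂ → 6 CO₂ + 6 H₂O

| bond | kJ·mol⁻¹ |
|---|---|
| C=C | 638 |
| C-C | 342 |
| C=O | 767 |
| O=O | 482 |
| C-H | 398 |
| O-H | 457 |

ΔH ≈ −3614 kJ

Bonds broken (reactants):
  C-C: 2 × 342 = 684
  C-H: 12 × 398 = 4776
  C=C: 2 × 638 = 1276
  O=O: 9 × 482 = 4338
  Σ(broken) = 11074 kJ
Bonds formed (products):
  C=O: 12 × 767 = 9204
  O-H: 12 × 457 = 5484
  Σ(formed) = 14688 kJ
ΔH = Σ(broken) − Σ(formed) = 11074 − 14688 = −3614 kJ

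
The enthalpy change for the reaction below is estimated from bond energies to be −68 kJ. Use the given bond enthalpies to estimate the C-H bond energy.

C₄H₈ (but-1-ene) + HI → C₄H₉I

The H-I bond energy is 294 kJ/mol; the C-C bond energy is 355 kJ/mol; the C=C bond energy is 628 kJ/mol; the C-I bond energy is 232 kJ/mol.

Let D be the C-H bond energy.
Σ(broken) = 2×355 + 8×D + 1×628 + 1×294 = 1632 + 8D
Σ(formed) = 3×355 + 9×D + 1×232 = 1297 + 9D
ΔH = Σ(broken) − Σ(formed) = (1632 + 8D) − (1297 + 9D) = +335 − D
Setting this equal to −68 kJ gives D = 403 kJ/mol.

D(C-H) ≈ 403 kJ/mol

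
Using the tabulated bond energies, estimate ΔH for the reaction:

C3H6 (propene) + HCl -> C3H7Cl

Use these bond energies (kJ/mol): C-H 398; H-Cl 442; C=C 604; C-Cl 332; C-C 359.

ΔH ≈ −43 kJ

Bonds broken (reactants):
  C-C: 1 × 359 = 359
  C-H: 6 × 398 = 2388
  C=C: 1 × 604 = 604
  H-Cl: 1 × 442 = 442
  Σ(broken) = 3793 kJ
Bonds formed (products):
  C-C: 2 × 359 = 718
  C-Cl: 1 × 332 = 332
  C-H: 7 × 398 = 2786
  Σ(formed) = 3836 kJ
ΔH = Σ(broken) − Σ(formed) = 3793 − 3836 = −43 kJ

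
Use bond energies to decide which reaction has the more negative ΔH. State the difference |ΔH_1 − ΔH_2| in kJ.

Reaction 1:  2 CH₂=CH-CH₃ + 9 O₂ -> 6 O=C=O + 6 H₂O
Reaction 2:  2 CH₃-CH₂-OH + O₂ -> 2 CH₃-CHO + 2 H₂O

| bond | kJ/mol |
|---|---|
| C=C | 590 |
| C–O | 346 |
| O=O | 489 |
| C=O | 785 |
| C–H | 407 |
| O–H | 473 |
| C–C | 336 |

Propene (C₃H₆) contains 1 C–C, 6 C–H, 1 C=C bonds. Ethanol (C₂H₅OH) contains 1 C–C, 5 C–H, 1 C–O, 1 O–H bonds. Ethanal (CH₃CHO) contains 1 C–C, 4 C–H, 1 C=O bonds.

Reaction 1, by 3438 kJ

Reaction 1:
  Bonds broken (reactants):
    C–C: 2 × 336 = 672
    C–H: 12 × 407 = 4884
    C=C: 2 × 590 = 1180
    O=O: 9 × 489 = 4401
    Σ(broken) = 11137 kJ
  Bonds formed (products):
    C=O: 12 × 785 = 9420
    O–H: 12 × 473 = 5676
    Σ(formed) = 15096 kJ
  ΔH_1 = 11137 − 15096 = −3959 kJ
Reaction 2:
  Bonds broken (reactants):
    C–C: 2 × 336 = 672
    C–H: 10 × 407 = 4070
    C–O: 2 × 346 = 692
    O–H: 2 × 473 = 946
    O=O: 1 × 489 = 489
    Σ(broken) = 6869 kJ
  Bonds formed (products):
    C–C: 2 × 336 = 672
    C–H: 8 × 407 = 3256
    C=O: 2 × 785 = 1570
    O–H: 4 × 473 = 1892
    Σ(formed) = 7390 kJ
  ΔH_2 = 6869 − 7390 = −521 kJ
ΔH_1 − ΔH_2 = −3438 kJ, so reaction 1 has the more negative ΔH; |ΔH_1 − ΔH_2| = 3438 kJ.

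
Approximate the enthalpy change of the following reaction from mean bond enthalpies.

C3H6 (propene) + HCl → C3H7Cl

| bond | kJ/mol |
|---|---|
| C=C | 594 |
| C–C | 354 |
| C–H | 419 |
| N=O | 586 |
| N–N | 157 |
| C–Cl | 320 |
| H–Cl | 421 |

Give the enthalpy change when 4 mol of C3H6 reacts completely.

ΔH = −312 kJ

Bonds broken (reactants):
  C–C: 1 × 354 = 354
  C–H: 6 × 419 = 2514
  C=C: 1 × 594 = 594
  H–Cl: 1 × 421 = 421
  Σ(broken) = 3883 kJ
Bonds formed (products):
  C–C: 2 × 354 = 708
  C–Cl: 1 × 320 = 320
  C–H: 7 × 419 = 2933
  Σ(formed) = 3961 kJ
ΔH = Σ(broken) − Σ(formed) = 3883 − 3961 = −78 kJ
For 4× the reaction as written: 4 × (−78) = −312 kJ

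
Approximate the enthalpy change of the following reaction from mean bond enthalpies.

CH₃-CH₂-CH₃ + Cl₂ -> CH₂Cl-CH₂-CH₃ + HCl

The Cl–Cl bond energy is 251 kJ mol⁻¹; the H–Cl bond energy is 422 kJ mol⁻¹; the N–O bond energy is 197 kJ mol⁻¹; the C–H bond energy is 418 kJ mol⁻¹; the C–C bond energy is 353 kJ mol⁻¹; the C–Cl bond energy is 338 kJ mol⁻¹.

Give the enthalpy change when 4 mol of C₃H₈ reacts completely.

Bonds broken (reactants):
  C–C: 2 × 353 = 706
  C–H: 8 × 418 = 3344
  Cl–Cl: 1 × 251 = 251
  Σ(broken) = 4301 kJ
Bonds formed (products):
  C–C: 2 × 353 = 706
  C–Cl: 1 × 338 = 338
  C–H: 7 × 418 = 2926
  H–Cl: 1 × 422 = 422
  Σ(formed) = 4392 kJ
ΔH = Σ(broken) − Σ(formed) = 4301 − 4392 = −91 kJ
For 4× the reaction as written: 4 × (−91) = −364 kJ

ΔH = −364 kJ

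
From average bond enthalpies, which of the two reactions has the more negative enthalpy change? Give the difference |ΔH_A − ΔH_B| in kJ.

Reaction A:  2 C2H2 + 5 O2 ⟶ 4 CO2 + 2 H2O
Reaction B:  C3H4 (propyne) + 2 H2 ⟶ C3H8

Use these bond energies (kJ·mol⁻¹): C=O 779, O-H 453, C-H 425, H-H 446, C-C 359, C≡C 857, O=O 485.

Reaction A:
  Bonds broken (reactants):
    C≡C: 2 × 857 = 1714
    C-H: 4 × 425 = 1700
    O=O: 5 × 485 = 2425
    Σ(broken) = 5839 kJ
  Bonds formed (products):
    C=O: 8 × 779 = 6232
    O-H: 4 × 453 = 1812
    Σ(formed) = 8044 kJ
  ΔH_A = 5839 − 8044 = −2205 kJ
Reaction B:
  Bonds broken (reactants):
    C≡C: 1 × 857 = 857
    C-C: 1 × 359 = 359
    C-H: 4 × 425 = 1700
    H-H: 2 × 446 = 892
    Σ(broken) = 3808 kJ
  Bonds formed (products):
    C-C: 2 × 359 = 718
    C-H: 8 × 425 = 3400
    Σ(formed) = 4118 kJ
  ΔH_B = 3808 − 4118 = −310 kJ
ΔH_A − ΔH_B = −1895 kJ, so reaction A has the more negative ΔH; |ΔH_A − ΔH_B| = 1895 kJ.

Reaction A, by 1895 kJ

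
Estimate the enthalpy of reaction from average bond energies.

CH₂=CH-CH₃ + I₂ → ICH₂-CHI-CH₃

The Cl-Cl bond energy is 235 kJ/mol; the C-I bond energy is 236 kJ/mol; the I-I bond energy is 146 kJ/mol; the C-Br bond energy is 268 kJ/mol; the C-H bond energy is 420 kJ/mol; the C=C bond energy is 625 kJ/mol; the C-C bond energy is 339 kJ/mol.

Bonds broken (reactants):
  C-C: 1 × 339 = 339
  C-H: 6 × 420 = 2520
  C=C: 1 × 625 = 625
  I-I: 1 × 146 = 146
  Σ(broken) = 3630 kJ
Bonds formed (products):
  C-C: 2 × 339 = 678
  C-H: 6 × 420 = 2520
  C-I: 2 × 236 = 472
  Σ(formed) = 3670 kJ
ΔH = Σ(broken) − Σ(formed) = 3630 − 3670 = −40 kJ

ΔH ≈ −40 kJ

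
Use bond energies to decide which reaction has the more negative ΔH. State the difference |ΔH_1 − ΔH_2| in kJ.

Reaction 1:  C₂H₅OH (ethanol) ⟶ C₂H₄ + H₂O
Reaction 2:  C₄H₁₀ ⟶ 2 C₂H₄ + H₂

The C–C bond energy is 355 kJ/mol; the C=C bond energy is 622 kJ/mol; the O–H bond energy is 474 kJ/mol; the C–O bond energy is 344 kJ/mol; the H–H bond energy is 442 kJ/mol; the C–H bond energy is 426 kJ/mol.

Reaction 1:
  Bonds broken (reactants):
    C–C: 1 × 355 = 355
    C–H: 5 × 426 = 2130
    C–O: 1 × 344 = 344
    O–H: 1 × 474 = 474
    Σ(broken) = 3303 kJ
  Bonds formed (products):
    C–H: 4 × 426 = 1704
    C=C: 1 × 622 = 622
    O–H: 2 × 474 = 948
    Σ(formed) = 3274 kJ
  ΔH_1 = 3303 − 3274 = +29 kJ
Reaction 2:
  Bonds broken (reactants):
    C–C: 3 × 355 = 1065
    C–H: 10 × 426 = 4260
    Σ(broken) = 5325 kJ
  Bonds formed (products):
    C–H: 8 × 426 = 3408
    C=C: 2 × 622 = 1244
    H–H: 1 × 442 = 442
    Σ(formed) = 5094 kJ
  ΔH_2 = 5325 − 5094 = +231 kJ
ΔH_1 − ΔH_2 = −202 kJ, so reaction 1 has the more negative ΔH; |ΔH_1 − ΔH_2| = 202 kJ.

Reaction 1, by 202 kJ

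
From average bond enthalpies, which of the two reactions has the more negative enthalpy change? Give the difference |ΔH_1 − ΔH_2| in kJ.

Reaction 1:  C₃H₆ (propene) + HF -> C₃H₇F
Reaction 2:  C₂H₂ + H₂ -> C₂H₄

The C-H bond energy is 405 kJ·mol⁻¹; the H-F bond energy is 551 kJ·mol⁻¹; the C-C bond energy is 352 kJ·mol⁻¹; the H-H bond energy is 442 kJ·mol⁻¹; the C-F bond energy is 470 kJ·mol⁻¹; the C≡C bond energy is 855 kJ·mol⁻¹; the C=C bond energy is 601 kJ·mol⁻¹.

Reaction 1:
  Bonds broken (reactants):
    C-C: 1 × 352 = 352
    C-H: 6 × 405 = 2430
    C=C: 1 × 601 = 601
    H-F: 1 × 551 = 551
    Σ(broken) = 3934 kJ
  Bonds formed (products):
    C-C: 2 × 352 = 704
    C-F: 1 × 470 = 470
    C-H: 7 × 405 = 2835
    Σ(formed) = 4009 kJ
  ΔH_1 = 3934 − 4009 = −75 kJ
Reaction 2:
  Bonds broken (reactants):
    C≡C: 1 × 855 = 855
    C-H: 2 × 405 = 810
    H-H: 1 × 442 = 442
    Σ(broken) = 2107 kJ
  Bonds formed (products):
    C-H: 4 × 405 = 1620
    C=C: 1 × 601 = 601
    Σ(formed) = 2221 kJ
  ΔH_2 = 2107 − 2221 = −114 kJ
ΔH_1 − ΔH_2 = +39 kJ, so reaction 2 has the more negative ΔH; |ΔH_1 − ΔH_2| = 39 kJ.

Reaction 2, by 39 kJ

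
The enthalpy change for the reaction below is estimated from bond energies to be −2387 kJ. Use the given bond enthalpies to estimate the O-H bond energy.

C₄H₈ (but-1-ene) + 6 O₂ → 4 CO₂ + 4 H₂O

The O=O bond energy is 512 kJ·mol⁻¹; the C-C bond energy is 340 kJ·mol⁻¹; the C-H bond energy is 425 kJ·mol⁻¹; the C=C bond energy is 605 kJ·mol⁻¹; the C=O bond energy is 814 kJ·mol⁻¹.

Let D be the O-H bond energy.
Σ(broken) = 2×340 + 8×425 + 1×605 + 6×512 = 7757
Σ(formed) = 8×814 + 8×D = 6512 + 8D
ΔH = Σ(broken) − Σ(formed) = (7757) − (6512 + 8D) = +1245 − 8D
Setting this equal to −2387 kJ gives 8D = 3632, so D = 454 kJ/mol.

D(O-H) ≈ 454 kJ/mol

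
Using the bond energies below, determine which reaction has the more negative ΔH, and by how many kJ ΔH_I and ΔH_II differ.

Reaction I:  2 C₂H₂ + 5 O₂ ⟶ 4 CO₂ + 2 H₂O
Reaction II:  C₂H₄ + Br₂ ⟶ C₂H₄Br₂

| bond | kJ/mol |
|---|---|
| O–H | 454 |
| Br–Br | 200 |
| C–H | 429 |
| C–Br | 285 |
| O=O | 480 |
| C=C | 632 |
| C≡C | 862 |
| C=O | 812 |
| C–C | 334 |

Reaction I, by 2400 kJ

Reaction I:
  Bonds broken (reactants):
    C≡C: 2 × 862 = 1724
    C–H: 4 × 429 = 1716
    O=O: 5 × 480 = 2400
    Σ(broken) = 5840 kJ
  Bonds formed (products):
    C=O: 8 × 812 = 6496
    O–H: 4 × 454 = 1816
    Σ(formed) = 8312 kJ
  ΔH_I = 5840 − 8312 = −2472 kJ
Reaction II:
  Bonds broken (reactants):
    Br–Br: 1 × 200 = 200
    C–H: 4 × 429 = 1716
    C=C: 1 × 632 = 632
    Σ(broken) = 2548 kJ
  Bonds formed (products):
    C–Br: 2 × 285 = 570
    C–C: 1 × 334 = 334
    C–H: 4 × 429 = 1716
    Σ(formed) = 2620 kJ
  ΔH_II = 2548 − 2620 = −72 kJ
ΔH_I − ΔH_II = −2400 kJ, so reaction I has the more negative ΔH; |ΔH_I − ΔH_II| = 2400 kJ.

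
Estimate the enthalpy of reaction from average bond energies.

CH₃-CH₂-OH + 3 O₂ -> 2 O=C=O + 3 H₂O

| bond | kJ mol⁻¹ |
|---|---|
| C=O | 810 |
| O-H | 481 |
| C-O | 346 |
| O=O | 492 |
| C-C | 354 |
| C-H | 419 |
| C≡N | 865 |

Bonds broken (reactants):
  C-C: 1 × 354 = 354
  C-H: 5 × 419 = 2095
  C-O: 1 × 346 = 346
  O-H: 1 × 481 = 481
  O=O: 3 × 492 = 1476
  Σ(broken) = 4752 kJ
Bonds formed (products):
  C=O: 4 × 810 = 3240
  O-H: 6 × 481 = 2886
  Σ(formed) = 6126 kJ
ΔH = Σ(broken) − Σ(formed) = 4752 − 6126 = −1374 kJ

ΔH ≈ −1374 kJ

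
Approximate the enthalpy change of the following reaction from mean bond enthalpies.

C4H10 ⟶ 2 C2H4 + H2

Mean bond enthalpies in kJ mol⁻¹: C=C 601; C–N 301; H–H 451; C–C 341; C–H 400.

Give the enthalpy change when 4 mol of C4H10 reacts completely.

Bonds broken (reactants):
  C–C: 3 × 341 = 1023
  C–H: 10 × 400 = 4000
  Σ(broken) = 5023 kJ
Bonds formed (products):
  C–H: 8 × 400 = 3200
  C=C: 2 × 601 = 1202
  H–H: 1 × 451 = 451
  Σ(formed) = 4853 kJ
ΔH = Σ(broken) − Σ(formed) = 5023 − 4853 = +170 kJ
For 4× the reaction as written: 4 × (+170) = +680 kJ

ΔH = +680 kJ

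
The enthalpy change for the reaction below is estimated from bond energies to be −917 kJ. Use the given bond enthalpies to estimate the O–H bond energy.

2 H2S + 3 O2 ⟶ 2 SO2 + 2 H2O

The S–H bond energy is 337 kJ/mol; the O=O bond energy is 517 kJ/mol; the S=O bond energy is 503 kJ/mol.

Let D be the O–H bond energy.
Σ(broken) = 3×517 + 4×337 = 2899
Σ(formed) = 4×D + 4×503 = 2012 + 4D
ΔH = Σ(broken) − Σ(formed) = (2899) − (2012 + 4D) = +887 − 4D
Setting this equal to −917 kJ gives 4D = 1804, so D = 451 kJ/mol.

D(O–H) ≈ 451 kJ/mol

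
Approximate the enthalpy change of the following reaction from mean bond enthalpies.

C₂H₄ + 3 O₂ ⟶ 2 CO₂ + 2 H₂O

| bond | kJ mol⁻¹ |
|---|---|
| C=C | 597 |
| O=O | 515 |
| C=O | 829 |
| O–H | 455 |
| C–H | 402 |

ΔH ≈ −1386 kJ

Bonds broken (reactants):
  C–H: 4 × 402 = 1608
  C=C: 1 × 597 = 597
  O=O: 3 × 515 = 1545
  Σ(broken) = 3750 kJ
Bonds formed (products):
  C=O: 4 × 829 = 3316
  O–H: 4 × 455 = 1820
  Σ(formed) = 5136 kJ
ΔH = Σ(broken) − Σ(formed) = 3750 − 5136 = −1386 kJ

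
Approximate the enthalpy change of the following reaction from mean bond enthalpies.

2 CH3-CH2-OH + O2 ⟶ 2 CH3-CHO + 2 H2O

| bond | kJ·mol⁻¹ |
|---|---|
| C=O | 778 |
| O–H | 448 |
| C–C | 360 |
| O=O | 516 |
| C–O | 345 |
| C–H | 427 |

ΔH ≈ −392 kJ

Bonds broken (reactants):
  C–C: 2 × 360 = 720
  C–H: 10 × 427 = 4270
  C–O: 2 × 345 = 690
  O–H: 2 × 448 = 896
  O=O: 1 × 516 = 516
  Σ(broken) = 7092 kJ
Bonds formed (products):
  C–C: 2 × 360 = 720
  C–H: 8 × 427 = 3416
  C=O: 2 × 778 = 1556
  O–H: 4 × 448 = 1792
  Σ(formed) = 7484 kJ
ΔH = Σ(broken) − Σ(formed) = 7092 − 7484 = −392 kJ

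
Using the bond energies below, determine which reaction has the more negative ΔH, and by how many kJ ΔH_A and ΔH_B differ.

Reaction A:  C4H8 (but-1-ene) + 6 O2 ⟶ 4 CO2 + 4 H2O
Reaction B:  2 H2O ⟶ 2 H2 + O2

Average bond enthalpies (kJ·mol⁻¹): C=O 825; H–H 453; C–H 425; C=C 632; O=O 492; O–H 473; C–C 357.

Reaction A:
  Bonds broken (reactants):
    C–C: 2 × 357 = 714
    C–H: 8 × 425 = 3400
    C=C: 1 × 632 = 632
    O=O: 6 × 492 = 2952
    Σ(broken) = 7698 kJ
  Bonds formed (products):
    C=O: 8 × 825 = 6600
    O–H: 8 × 473 = 3784
    Σ(formed) = 10384 kJ
  ΔH_A = 7698 − 10384 = −2686 kJ
Reaction B:
  Bonds broken (reactants):
    O–H: 4 × 473 = 1892
    Σ(broken) = 1892 kJ
  Bonds formed (products):
    H–H: 2 × 453 = 906
    O=O: 1 × 492 = 492
    Σ(formed) = 1398 kJ
  ΔH_B = 1892 − 1398 = +494 kJ
ΔH_A − ΔH_B = −3180 kJ, so reaction A has the more negative ΔH; |ΔH_A − ΔH_B| = 3180 kJ.

Reaction A, by 3180 kJ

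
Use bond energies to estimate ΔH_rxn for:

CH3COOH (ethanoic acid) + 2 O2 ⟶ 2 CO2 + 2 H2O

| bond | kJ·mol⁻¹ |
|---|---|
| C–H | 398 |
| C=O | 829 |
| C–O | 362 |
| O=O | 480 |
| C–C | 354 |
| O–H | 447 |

Bonds broken (reactants):
  C–C: 1 × 354 = 354
  C–H: 3 × 398 = 1194
  C–O: 1 × 362 = 362
  C=O: 1 × 829 = 829
  O–H: 1 × 447 = 447
  O=O: 2 × 480 = 960
  Σ(broken) = 4146 kJ
Bonds formed (products):
  C=O: 4 × 829 = 3316
  O–H: 4 × 447 = 1788
  Σ(formed) = 5104 kJ
ΔH = Σ(broken) − Σ(formed) = 4146 − 5104 = −958 kJ

ΔH ≈ −958 kJ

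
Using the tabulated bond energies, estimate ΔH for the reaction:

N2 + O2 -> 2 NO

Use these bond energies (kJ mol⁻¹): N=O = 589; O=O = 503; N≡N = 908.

ΔH ≈ +233 kJ

Bonds broken (reactants):
  N≡N: 1 × 908 = 908
  O=O: 1 × 503 = 503
  Σ(broken) = 1411 kJ
Bonds formed (products):
  N=O: 2 × 589 = 1178
  Σ(formed) = 1178 kJ
ΔH = Σ(broken) − Σ(formed) = 1411 − 1178 = +233 kJ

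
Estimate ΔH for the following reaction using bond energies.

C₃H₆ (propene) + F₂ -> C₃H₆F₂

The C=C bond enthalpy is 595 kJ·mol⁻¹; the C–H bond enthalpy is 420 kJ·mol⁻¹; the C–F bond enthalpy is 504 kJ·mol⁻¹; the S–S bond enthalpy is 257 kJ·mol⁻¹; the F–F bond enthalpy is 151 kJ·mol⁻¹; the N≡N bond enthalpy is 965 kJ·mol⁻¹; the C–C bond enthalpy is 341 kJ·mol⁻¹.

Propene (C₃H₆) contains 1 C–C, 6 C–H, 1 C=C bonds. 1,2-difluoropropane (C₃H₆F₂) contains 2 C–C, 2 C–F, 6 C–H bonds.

ΔH ≈ −603 kJ

Bonds broken (reactants):
  C–C: 1 × 341 = 341
  C–H: 6 × 420 = 2520
  C=C: 1 × 595 = 595
  F–F: 1 × 151 = 151
  Σ(broken) = 3607 kJ
Bonds formed (products):
  C–C: 2 × 341 = 682
  C–F: 2 × 504 = 1008
  C–H: 6 × 420 = 2520
  Σ(formed) = 4210 kJ
ΔH = Σ(broken) − Σ(formed) = 3607 − 4210 = −603 kJ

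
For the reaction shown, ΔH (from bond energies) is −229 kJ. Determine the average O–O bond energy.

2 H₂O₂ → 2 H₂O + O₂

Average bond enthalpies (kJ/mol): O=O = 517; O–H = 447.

D(O–O) ≈ 144 kJ/mol

Let D be the O–O bond energy.
Σ(broken) = 4×447 + 2×D = 1788 + 2D
Σ(formed) = 4×447 + 1×517 = 2305
ΔH = Σ(broken) − Σ(formed) = (1788 + 2D) − (2305) = −517 + 2D
Setting this equal to −229 kJ gives 2D = 288, so D = 144 kJ/mol.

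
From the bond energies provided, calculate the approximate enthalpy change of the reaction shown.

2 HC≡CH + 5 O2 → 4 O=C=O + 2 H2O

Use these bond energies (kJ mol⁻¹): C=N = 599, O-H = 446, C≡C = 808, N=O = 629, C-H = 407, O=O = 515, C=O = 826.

Bonds broken (reactants):
  C≡C: 2 × 808 = 1616
  C-H: 4 × 407 = 1628
  O=O: 5 × 515 = 2575
  Σ(broken) = 5819 kJ
Bonds formed (products):
  C=O: 8 × 826 = 6608
  O-H: 4 × 446 = 1784
  Σ(formed) = 8392 kJ
ΔH = Σ(broken) − Σ(formed) = 5819 − 8392 = −2573 kJ

ΔH ≈ −2573 kJ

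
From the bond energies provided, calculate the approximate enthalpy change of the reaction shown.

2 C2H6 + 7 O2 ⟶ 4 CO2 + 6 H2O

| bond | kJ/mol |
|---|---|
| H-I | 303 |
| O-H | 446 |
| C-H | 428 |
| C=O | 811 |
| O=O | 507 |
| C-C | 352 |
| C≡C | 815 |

ΔH ≈ −2451 kJ

Bonds broken (reactants):
  C-C: 2 × 352 = 704
  C-H: 12 × 428 = 5136
  O=O: 7 × 507 = 3549
  Σ(broken) = 9389 kJ
Bonds formed (products):
  C=O: 8 × 811 = 6488
  O-H: 12 × 446 = 5352
  Σ(formed) = 11840 kJ
ΔH = Σ(broken) − Σ(formed) = 9389 − 11840 = −2451 kJ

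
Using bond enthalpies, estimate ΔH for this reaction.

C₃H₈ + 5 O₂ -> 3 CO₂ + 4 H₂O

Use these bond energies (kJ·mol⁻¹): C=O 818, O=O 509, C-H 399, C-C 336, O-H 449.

ΔH ≈ −2091 kJ

Bonds broken (reactants):
  C-C: 2 × 336 = 672
  C-H: 8 × 399 = 3192
  O=O: 5 × 509 = 2545
  Σ(broken) = 6409 kJ
Bonds formed (products):
  C=O: 6 × 818 = 4908
  O-H: 8 × 449 = 3592
  Σ(formed) = 8500 kJ
ΔH = Σ(broken) − Σ(formed) = 6409 − 8500 = −2091 kJ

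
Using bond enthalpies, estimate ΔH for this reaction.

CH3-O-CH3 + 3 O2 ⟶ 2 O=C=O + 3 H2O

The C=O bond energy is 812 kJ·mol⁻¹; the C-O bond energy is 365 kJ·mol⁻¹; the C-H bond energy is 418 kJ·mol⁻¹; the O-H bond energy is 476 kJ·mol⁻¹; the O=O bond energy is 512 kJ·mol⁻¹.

ΔH ≈ −1330 kJ

Bonds broken (reactants):
  C-H: 6 × 418 = 2508
  C-O: 2 × 365 = 730
  O=O: 3 × 512 = 1536
  Σ(broken) = 4774 kJ
Bonds formed (products):
  C=O: 4 × 812 = 3248
  O-H: 6 × 476 = 2856
  Σ(formed) = 6104 kJ
ΔH = Σ(broken) − Σ(formed) = 4774 − 6104 = −1330 kJ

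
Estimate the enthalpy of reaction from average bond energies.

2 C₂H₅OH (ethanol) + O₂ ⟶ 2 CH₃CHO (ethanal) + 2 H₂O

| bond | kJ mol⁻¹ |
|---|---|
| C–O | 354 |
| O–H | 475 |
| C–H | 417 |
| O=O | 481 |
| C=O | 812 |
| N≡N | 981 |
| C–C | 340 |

ΔH ≈ −551 kJ

Bonds broken (reactants):
  C–C: 2 × 340 = 680
  C–H: 10 × 417 = 4170
  C–O: 2 × 354 = 708
  O–H: 2 × 475 = 950
  O=O: 1 × 481 = 481
  Σ(broken) = 6989 kJ
Bonds formed (products):
  C–C: 2 × 340 = 680
  C–H: 8 × 417 = 3336
  C=O: 2 × 812 = 1624
  O–H: 4 × 475 = 1900
  Σ(formed) = 7540 kJ
ΔH = Σ(broken) − Σ(formed) = 6989 − 7540 = −551 kJ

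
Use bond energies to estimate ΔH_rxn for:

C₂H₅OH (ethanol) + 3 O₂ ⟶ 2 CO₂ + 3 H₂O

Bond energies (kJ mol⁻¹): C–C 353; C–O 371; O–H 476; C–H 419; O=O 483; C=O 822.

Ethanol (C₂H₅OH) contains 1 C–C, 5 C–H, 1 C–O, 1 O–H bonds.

Bonds broken (reactants):
  C–C: 1 × 353 = 353
  C–H: 5 × 419 = 2095
  C–O: 1 × 371 = 371
  O–H: 1 × 476 = 476
  O=O: 3 × 483 = 1449
  Σ(broken) = 4744 kJ
Bonds formed (products):
  C=O: 4 × 822 = 3288
  O–H: 6 × 476 = 2856
  Σ(formed) = 6144 kJ
ΔH = Σ(broken) − Σ(formed) = 4744 − 6144 = −1400 kJ

ΔH ≈ −1400 kJ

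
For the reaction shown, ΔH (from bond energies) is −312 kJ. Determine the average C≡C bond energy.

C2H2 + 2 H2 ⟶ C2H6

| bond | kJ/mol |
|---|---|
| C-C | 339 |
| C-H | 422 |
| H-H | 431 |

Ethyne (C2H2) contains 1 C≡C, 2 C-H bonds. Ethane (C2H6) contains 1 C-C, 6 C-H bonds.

D(C≡C) ≈ 853 kJ/mol

Let D be the C≡C bond energy.
Σ(broken) = 1×D + 2×422 + 2×431 = 1706 + D
Σ(formed) = 1×339 + 6×422 = 2871
ΔH = Σ(broken) − Σ(formed) = (1706 + D) − (2871) = −1165 + D
Setting this equal to −312 kJ gives D = 853 kJ/mol.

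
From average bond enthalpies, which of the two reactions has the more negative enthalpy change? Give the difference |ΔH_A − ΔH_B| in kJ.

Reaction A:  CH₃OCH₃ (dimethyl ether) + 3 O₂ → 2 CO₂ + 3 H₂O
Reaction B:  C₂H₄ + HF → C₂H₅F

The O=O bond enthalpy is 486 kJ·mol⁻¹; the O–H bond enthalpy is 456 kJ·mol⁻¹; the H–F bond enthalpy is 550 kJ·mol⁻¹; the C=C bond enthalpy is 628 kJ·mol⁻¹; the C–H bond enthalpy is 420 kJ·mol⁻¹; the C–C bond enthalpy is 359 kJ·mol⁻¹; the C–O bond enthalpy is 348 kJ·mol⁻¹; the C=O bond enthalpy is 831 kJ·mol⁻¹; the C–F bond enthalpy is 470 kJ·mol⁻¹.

Reaction A, by 1315 kJ

Reaction A:
  Bonds broken (reactants):
    C–H: 6 × 420 = 2520
    C–O: 2 × 348 = 696
    O=O: 3 × 486 = 1458
    Σ(broken) = 4674 kJ
  Bonds formed (products):
    C=O: 4 × 831 = 3324
    O–H: 6 × 456 = 2736
    Σ(formed) = 6060 kJ
  ΔH_A = 4674 − 6060 = −1386 kJ
Reaction B:
  Bonds broken (reactants):
    C–H: 4 × 420 = 1680
    C=C: 1 × 628 = 628
    H–F: 1 × 550 = 550
    Σ(broken) = 2858 kJ
  Bonds formed (products):
    C–C: 1 × 359 = 359
    C–F: 1 × 470 = 470
    C–H: 5 × 420 = 2100
    Σ(formed) = 2929 kJ
  ΔH_B = 2858 − 2929 = −71 kJ
ΔH_A − ΔH_B = −1315 kJ, so reaction A has the more negative ΔH; |ΔH_A − ΔH_B| = 1315 kJ.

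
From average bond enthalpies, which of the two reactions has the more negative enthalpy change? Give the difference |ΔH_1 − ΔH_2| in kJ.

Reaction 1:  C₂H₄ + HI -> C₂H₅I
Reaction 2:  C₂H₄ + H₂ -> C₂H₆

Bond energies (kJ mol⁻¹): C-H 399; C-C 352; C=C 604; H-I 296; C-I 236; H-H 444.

Reaction 1:
  Bonds broken (reactants):
    C-H: 4 × 399 = 1596
    C=C: 1 × 604 = 604
    H-I: 1 × 296 = 296
    Σ(broken) = 2496 kJ
  Bonds formed (products):
    C-C: 1 × 352 = 352
    C-H: 5 × 399 = 1995
    C-I: 1 × 236 = 236
    Σ(formed) = 2583 kJ
  ΔH_1 = 2496 − 2583 = −87 kJ
Reaction 2:
  Bonds broken (reactants):
    C-H: 4 × 399 = 1596
    C=C: 1 × 604 = 604
    H-H: 1 × 444 = 444
    Σ(broken) = 2644 kJ
  Bonds formed (products):
    C-C: 1 × 352 = 352
    C-H: 6 × 399 = 2394
    Σ(formed) = 2746 kJ
  ΔH_2 = 2644 − 2746 = −102 kJ
ΔH_1 − ΔH_2 = +15 kJ, so reaction 2 has the more negative ΔH; |ΔH_1 − ΔH_2| = 15 kJ.

Reaction 2, by 15 kJ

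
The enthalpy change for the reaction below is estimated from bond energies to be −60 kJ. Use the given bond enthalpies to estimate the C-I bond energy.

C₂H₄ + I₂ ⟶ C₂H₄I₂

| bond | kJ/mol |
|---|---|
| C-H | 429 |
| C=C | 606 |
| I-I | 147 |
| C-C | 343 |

Let D be the C-I bond energy.
Σ(broken) = 4×429 + 1×606 + 1×147 = 2469
Σ(formed) = 1×343 + 4×429 + 2×D = 2059 + 2D
ΔH = Σ(broken) − Σ(formed) = (2469) − (2059 + 2D) = +410 − 2D
Setting this equal to −60 kJ gives 2D = 470, so D = 235 kJ/mol.

D(C-I) ≈ 235 kJ/mol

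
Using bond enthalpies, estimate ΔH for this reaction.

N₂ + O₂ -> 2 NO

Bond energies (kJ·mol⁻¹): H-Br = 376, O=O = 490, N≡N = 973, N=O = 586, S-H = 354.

Bonds broken (reactants):
  N≡N: 1 × 973 = 973
  O=O: 1 × 490 = 490
  Σ(broken) = 1463 kJ
Bonds formed (products):
  N=O: 2 × 586 = 1172
  Σ(formed) = 1172 kJ
ΔH = Σ(broken) − Σ(formed) = 1463 − 1172 = +291 kJ

ΔH ≈ +291 kJ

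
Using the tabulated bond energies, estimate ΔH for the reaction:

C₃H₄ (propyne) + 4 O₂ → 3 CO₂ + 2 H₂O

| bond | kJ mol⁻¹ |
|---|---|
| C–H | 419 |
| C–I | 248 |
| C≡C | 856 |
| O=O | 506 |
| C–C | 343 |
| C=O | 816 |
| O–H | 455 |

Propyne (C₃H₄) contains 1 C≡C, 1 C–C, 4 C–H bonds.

Bonds broken (reactants):
  C≡C: 1 × 856 = 856
  C–C: 1 × 343 = 343
  C–H: 4 × 419 = 1676
  O=O: 4 × 506 = 2024
  Σ(broken) = 4899 kJ
Bonds formed (products):
  C=O: 6 × 816 = 4896
  O–H: 4 × 455 = 1820
  Σ(formed) = 6716 kJ
ΔH = Σ(broken) − Σ(formed) = 4899 − 6716 = −1817 kJ

ΔH ≈ −1817 kJ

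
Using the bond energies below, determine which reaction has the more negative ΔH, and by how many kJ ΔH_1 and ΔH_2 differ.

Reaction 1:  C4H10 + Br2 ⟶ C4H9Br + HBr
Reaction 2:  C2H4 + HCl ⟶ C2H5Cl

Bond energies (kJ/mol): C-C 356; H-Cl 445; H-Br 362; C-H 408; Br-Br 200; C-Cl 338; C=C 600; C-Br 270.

Reaction 1:
  Bonds broken (reactants):
    Br-Br: 1 × 200 = 200
    C-C: 3 × 356 = 1068
    C-H: 10 × 408 = 4080
    Σ(broken) = 5348 kJ
  Bonds formed (products):
    C-Br: 1 × 270 = 270
    C-C: 3 × 356 = 1068
    C-H: 9 × 408 = 3672
    H-Br: 1 × 362 = 362
    Σ(formed) = 5372 kJ
  ΔH_1 = 5348 − 5372 = −24 kJ
Reaction 2:
  Bonds broken (reactants):
    C-H: 4 × 408 = 1632
    C=C: 1 × 600 = 600
    H-Cl: 1 × 445 = 445
    Σ(broken) = 2677 kJ
  Bonds formed (products):
    C-C: 1 × 356 = 356
    C-Cl: 1 × 338 = 338
    C-H: 5 × 408 = 2040
    Σ(formed) = 2734 kJ
  ΔH_2 = 2677 − 2734 = −57 kJ
ΔH_1 − ΔH_2 = +33 kJ, so reaction 2 has the more negative ΔH; |ΔH_1 − ΔH_2| = 33 kJ.

Reaction 2, by 33 kJ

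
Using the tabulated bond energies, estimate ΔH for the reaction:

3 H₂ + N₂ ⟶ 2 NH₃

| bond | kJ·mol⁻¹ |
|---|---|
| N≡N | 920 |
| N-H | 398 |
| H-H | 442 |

ΔH ≈ −142 kJ

Bonds broken (reactants):
  H-H: 3 × 442 = 1326
  N≡N: 1 × 920 = 920
  Σ(broken) = 2246 kJ
Bonds formed (products):
  N-H: 6 × 398 = 2388
  Σ(formed) = 2388 kJ
ΔH = Σ(broken) − Σ(formed) = 2246 − 2388 = −142 kJ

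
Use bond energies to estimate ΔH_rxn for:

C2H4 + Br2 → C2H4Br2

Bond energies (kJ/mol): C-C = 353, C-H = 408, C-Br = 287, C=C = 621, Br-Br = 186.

ΔH ≈ −120 kJ

Bonds broken (reactants):
  Br-Br: 1 × 186 = 186
  C-H: 4 × 408 = 1632
  C=C: 1 × 621 = 621
  Σ(broken) = 2439 kJ
Bonds formed (products):
  C-Br: 2 × 287 = 574
  C-C: 1 × 353 = 353
  C-H: 4 × 408 = 1632
  Σ(formed) = 2559 kJ
ΔH = Σ(broken) − Σ(formed) = 2439 − 2559 = −120 kJ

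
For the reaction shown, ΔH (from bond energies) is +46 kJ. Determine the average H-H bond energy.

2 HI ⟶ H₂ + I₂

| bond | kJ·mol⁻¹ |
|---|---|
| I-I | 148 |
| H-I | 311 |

Let D be the H-H bond energy.
Σ(broken) = 2×311 = 622
Σ(formed) = 1×D + 1×148 = 148 + D
ΔH = Σ(broken) − Σ(formed) = (622) − (148 + D) = +474 − D
Setting this equal to +46 kJ gives D = 428 kJ/mol.

D(H-H) ≈ 428 kJ/mol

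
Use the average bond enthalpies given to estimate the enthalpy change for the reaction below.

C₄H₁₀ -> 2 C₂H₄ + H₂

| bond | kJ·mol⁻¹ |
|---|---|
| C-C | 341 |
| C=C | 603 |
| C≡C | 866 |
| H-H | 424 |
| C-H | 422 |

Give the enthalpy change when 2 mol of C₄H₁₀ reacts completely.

Bonds broken (reactants):
  C-C: 3 × 341 = 1023
  C-H: 10 × 422 = 4220
  Σ(broken) = 5243 kJ
Bonds formed (products):
  C-H: 8 × 422 = 3376
  C=C: 2 × 603 = 1206
  H-H: 1 × 424 = 424
  Σ(formed) = 5006 kJ
ΔH = Σ(broken) − Σ(formed) = 5243 − 5006 = +237 kJ
For 2× the reaction as written: 2 × (+237) = +474 kJ

ΔH = +474 kJ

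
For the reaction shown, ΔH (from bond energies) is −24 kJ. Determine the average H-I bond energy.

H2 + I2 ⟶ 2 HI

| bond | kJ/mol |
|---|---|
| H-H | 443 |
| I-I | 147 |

D(H-I) ≈ 307 kJ/mol

Let D be the H-I bond energy.
Σ(broken) = 1×443 + 1×147 = 590
Σ(formed) = 2×D = 2D
ΔH = Σ(broken) − Σ(formed) = (590) − (2D) = +590 − 2D
Setting this equal to −24 kJ gives 2D = 614, so D = 307 kJ/mol.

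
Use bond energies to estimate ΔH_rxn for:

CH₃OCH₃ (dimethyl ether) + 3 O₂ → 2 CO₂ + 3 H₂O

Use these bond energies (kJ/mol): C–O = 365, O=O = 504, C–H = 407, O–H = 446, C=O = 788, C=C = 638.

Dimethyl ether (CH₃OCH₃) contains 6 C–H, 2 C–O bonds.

Bonds broken (reactants):
  C–H: 6 × 407 = 2442
  C–O: 2 × 365 = 730
  O=O: 3 × 504 = 1512
  Σ(broken) = 4684 kJ
Bonds formed (products):
  C=O: 4 × 788 = 3152
  O–H: 6 × 446 = 2676
  Σ(formed) = 5828 kJ
ΔH = Σ(broken) − Σ(formed) = 4684 − 5828 = −1144 kJ

ΔH ≈ −1144 kJ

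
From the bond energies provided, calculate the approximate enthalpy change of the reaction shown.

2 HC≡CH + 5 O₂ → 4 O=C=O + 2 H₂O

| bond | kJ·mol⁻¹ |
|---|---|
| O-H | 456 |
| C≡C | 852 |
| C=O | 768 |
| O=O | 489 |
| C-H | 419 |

ΔH ≈ −2143 kJ

Bonds broken (reactants):
  C≡C: 2 × 852 = 1704
  C-H: 4 × 419 = 1676
  O=O: 5 × 489 = 2445
  Σ(broken) = 5825 kJ
Bonds formed (products):
  C=O: 8 × 768 = 6144
  O-H: 4 × 456 = 1824
  Σ(formed) = 7968 kJ
ΔH = Σ(broken) − Σ(formed) = 5825 − 7968 = −2143 kJ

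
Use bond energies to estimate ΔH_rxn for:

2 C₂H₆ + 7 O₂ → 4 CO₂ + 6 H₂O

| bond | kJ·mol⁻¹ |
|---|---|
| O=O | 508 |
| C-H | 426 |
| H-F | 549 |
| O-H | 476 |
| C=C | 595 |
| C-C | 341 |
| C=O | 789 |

Bonds broken (reactants):
  C-C: 2 × 341 = 682
  C-H: 12 × 426 = 5112
  O=O: 7 × 508 = 3556
  Σ(broken) = 9350 kJ
Bonds formed (products):
  C=O: 8 × 789 = 6312
  O-H: 12 × 476 = 5712
  Σ(formed) = 12024 kJ
ΔH = Σ(broken) − Σ(formed) = 9350 − 12024 = −2674 kJ

ΔH ≈ −2674 kJ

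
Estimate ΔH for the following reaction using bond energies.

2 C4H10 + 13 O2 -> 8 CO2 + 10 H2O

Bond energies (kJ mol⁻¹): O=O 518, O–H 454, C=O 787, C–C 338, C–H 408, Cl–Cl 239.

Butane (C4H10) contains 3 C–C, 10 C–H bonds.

Bonds broken (reactants):
  C–C: 6 × 338 = 2028
  C–H: 20 × 408 = 8160
  O=O: 13 × 518 = 6734
  Σ(broken) = 16922 kJ
Bonds formed (products):
  C=O: 16 × 787 = 12592
  O–H: 20 × 454 = 9080
  Σ(formed) = 21672 kJ
ΔH = Σ(broken) − Σ(formed) = 16922 − 21672 = −4750 kJ

ΔH ≈ −4750 kJ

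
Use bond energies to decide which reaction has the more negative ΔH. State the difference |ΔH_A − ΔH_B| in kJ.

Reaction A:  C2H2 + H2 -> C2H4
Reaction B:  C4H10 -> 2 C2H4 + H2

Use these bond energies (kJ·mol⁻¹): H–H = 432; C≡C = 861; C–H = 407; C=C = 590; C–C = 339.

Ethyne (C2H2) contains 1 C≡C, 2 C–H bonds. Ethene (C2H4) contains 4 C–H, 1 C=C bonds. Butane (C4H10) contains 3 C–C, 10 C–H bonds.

Reaction A, by 330 kJ

Reaction A:
  Bonds broken (reactants):
    C≡C: 1 × 861 = 861
    C–H: 2 × 407 = 814
    H–H: 1 × 432 = 432
    Σ(broken) = 2107 kJ
  Bonds formed (products):
    C–H: 4 × 407 = 1628
    C=C: 1 × 590 = 590
    Σ(formed) = 2218 kJ
  ΔH_A = 2107 − 2218 = −111 kJ
Reaction B:
  Bonds broken (reactants):
    C–C: 3 × 339 = 1017
    C–H: 10 × 407 = 4070
    Σ(broken) = 5087 kJ
  Bonds formed (products):
    C–H: 8 × 407 = 3256
    C=C: 2 × 590 = 1180
    H–H: 1 × 432 = 432
    Σ(formed) = 4868 kJ
  ΔH_B = 5087 − 4868 = +219 kJ
ΔH_A − ΔH_B = −330 kJ, so reaction A has the more negative ΔH; |ΔH_A − ΔH_B| = 330 kJ.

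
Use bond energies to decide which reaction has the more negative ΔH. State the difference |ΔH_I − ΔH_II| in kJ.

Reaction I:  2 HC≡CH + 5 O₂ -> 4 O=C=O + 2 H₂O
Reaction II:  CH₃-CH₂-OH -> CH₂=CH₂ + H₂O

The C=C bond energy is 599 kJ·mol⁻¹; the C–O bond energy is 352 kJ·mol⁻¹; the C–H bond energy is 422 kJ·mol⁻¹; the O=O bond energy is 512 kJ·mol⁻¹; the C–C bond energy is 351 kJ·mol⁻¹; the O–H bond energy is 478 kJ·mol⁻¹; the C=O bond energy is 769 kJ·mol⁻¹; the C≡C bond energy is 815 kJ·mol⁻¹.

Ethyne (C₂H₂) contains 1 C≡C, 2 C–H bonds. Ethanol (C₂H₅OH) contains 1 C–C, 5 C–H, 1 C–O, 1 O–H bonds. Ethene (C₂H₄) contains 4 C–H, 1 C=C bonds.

Reaction I:
  Bonds broken (reactants):
    C≡C: 2 × 815 = 1630
    C–H: 4 × 422 = 1688
    O=O: 5 × 512 = 2560
    Σ(broken) = 5878 kJ
  Bonds formed (products):
    C=O: 8 × 769 = 6152
    O–H: 4 × 478 = 1912
    Σ(formed) = 8064 kJ
  ΔH_I = 5878 − 8064 = −2186 kJ
Reaction II:
  Bonds broken (reactants):
    C–C: 1 × 351 = 351
    C–H: 5 × 422 = 2110
    C–O: 1 × 352 = 352
    O–H: 1 × 478 = 478
    Σ(broken) = 3291 kJ
  Bonds formed (products):
    C–H: 4 × 422 = 1688
    C=C: 1 × 599 = 599
    O–H: 2 × 478 = 956
    Σ(formed) = 3243 kJ
  ΔH_II = 3291 − 3243 = +48 kJ
ΔH_I − ΔH_II = −2234 kJ, so reaction I has the more negative ΔH; |ΔH_I − ΔH_II| = 2234 kJ.

Reaction I, by 2234 kJ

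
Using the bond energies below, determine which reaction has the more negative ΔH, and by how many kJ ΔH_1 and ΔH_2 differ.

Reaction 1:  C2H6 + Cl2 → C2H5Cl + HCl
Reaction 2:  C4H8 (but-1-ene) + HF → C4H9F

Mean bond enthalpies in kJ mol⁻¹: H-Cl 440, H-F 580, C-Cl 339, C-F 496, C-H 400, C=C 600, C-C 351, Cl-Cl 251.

Reaction 1:
  Bonds broken (reactants):
    C-C: 1 × 351 = 351
    C-H: 6 × 400 = 2400
    Cl-Cl: 1 × 251 = 251
    Σ(broken) = 3002 kJ
  Bonds formed (products):
    C-C: 1 × 351 = 351
    C-Cl: 1 × 339 = 339
    C-H: 5 × 400 = 2000
    H-Cl: 1 × 440 = 440
    Σ(formed) = 3130 kJ
  ΔH_1 = 3002 − 3130 = −128 kJ
Reaction 2:
  Bonds broken (reactants):
    C-C: 2 × 351 = 702
    C-H: 8 × 400 = 3200
    C=C: 1 × 600 = 600
    H-F: 1 × 580 = 580
    Σ(broken) = 5082 kJ
  Bonds formed (products):
    C-C: 3 × 351 = 1053
    C-F: 1 × 496 = 496
    C-H: 9 × 400 = 3600
    Σ(formed) = 5149 kJ
  ΔH_2 = 5082 − 5149 = −67 kJ
ΔH_1 − ΔH_2 = −61 kJ, so reaction 1 has the more negative ΔH; |ΔH_1 − ΔH_2| = 61 kJ.

Reaction 1, by 61 kJ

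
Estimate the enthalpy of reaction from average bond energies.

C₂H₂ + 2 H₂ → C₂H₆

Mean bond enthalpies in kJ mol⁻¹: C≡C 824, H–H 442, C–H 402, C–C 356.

ΔH ≈ −256 kJ

Bonds broken (reactants):
  C≡C: 1 × 824 = 824
  C–H: 2 × 402 = 804
  H–H: 2 × 442 = 884
  Σ(broken) = 2512 kJ
Bonds formed (products):
  C–C: 1 × 356 = 356
  C–H: 6 × 402 = 2412
  Σ(formed) = 2768 kJ
ΔH = Σ(broken) − Σ(formed) = 2512 − 2768 = −256 kJ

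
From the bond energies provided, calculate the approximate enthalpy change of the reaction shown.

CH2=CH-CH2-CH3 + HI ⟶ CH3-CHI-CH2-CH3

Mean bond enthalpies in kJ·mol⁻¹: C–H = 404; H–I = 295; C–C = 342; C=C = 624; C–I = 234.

Bonds broken (reactants):
  C–C: 2 × 342 = 684
  C–H: 8 × 404 = 3232
  C=C: 1 × 624 = 624
  H–I: 1 × 295 = 295
  Σ(broken) = 4835 kJ
Bonds formed (products):
  C–C: 3 × 342 = 1026
  C–H: 9 × 404 = 3636
  C–I: 1 × 234 = 234
  Σ(formed) = 4896 kJ
ΔH = Σ(broken) − Σ(formed) = 4835 − 4896 = −61 kJ

ΔH ≈ −61 kJ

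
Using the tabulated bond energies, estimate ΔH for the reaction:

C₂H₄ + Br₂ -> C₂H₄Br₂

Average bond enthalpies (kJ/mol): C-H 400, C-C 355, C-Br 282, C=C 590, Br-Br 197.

ΔH ≈ −132 kJ

Bonds broken (reactants):
  Br-Br: 1 × 197 = 197
  C-H: 4 × 400 = 1600
  C=C: 1 × 590 = 590
  Σ(broken) = 2387 kJ
Bonds formed (products):
  C-Br: 2 × 282 = 564
  C-C: 1 × 355 = 355
  C-H: 4 × 400 = 1600
  Σ(formed) = 2519 kJ
ΔH = Σ(broken) − Σ(formed) = 2387 − 2519 = −132 kJ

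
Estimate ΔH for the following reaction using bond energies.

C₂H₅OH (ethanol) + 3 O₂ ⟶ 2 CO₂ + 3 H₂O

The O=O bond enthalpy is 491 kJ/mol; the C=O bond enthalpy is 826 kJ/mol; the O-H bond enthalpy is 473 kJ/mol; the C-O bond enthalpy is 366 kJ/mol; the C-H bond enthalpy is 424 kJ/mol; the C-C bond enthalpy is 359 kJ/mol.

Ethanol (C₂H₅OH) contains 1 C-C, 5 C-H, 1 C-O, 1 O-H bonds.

ΔH ≈ −1351 kJ

Bonds broken (reactants):
  C-C: 1 × 359 = 359
  C-H: 5 × 424 = 2120
  C-O: 1 × 366 = 366
  O-H: 1 × 473 = 473
  O=O: 3 × 491 = 1473
  Σ(broken) = 4791 kJ
Bonds formed (products):
  C=O: 4 × 826 = 3304
  O-H: 6 × 473 = 2838
  Σ(formed) = 6142 kJ
ΔH = Σ(broken) − Σ(formed) = 4791 − 6142 = −1351 kJ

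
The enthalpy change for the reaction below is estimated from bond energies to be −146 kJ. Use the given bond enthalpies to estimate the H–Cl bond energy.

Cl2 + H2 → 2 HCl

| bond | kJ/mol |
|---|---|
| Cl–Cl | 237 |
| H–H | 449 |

D(H–Cl) ≈ 416 kJ/mol

Let D be the H–Cl bond energy.
Σ(broken) = 1×237 + 1×449 = 686
Σ(formed) = 2×D = 2D
ΔH = Σ(broken) − Σ(formed) = (686) − (2D) = +686 − 2D
Setting this equal to −146 kJ gives 2D = 832, so D = 416 kJ/mol.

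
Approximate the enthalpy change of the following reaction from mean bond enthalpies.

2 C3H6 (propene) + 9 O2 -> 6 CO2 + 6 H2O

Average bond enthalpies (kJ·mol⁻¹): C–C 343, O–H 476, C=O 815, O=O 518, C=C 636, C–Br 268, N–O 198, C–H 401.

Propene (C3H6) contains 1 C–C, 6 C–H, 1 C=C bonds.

Bonds broken (reactants):
  C–C: 2 × 343 = 686
  C–H: 12 × 401 = 4812
  C=C: 2 × 636 = 1272
  O=O: 9 × 518 = 4662
  Σ(broken) = 11432 kJ
Bonds formed (products):
  C=O: 12 × 815 = 9780
  O–H: 12 × 476 = 5712
  Σ(formed) = 15492 kJ
ΔH = Σ(broken) − Σ(formed) = 11432 − 15492 = −4060 kJ

ΔH ≈ −4060 kJ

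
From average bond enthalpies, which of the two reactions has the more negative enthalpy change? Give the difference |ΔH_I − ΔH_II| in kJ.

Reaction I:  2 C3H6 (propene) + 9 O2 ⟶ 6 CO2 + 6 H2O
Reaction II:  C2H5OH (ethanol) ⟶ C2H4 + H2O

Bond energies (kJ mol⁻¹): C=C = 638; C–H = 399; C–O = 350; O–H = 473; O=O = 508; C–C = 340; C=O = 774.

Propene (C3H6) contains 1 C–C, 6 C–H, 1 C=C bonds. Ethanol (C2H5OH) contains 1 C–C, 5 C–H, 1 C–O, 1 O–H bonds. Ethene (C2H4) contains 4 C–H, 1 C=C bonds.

Reaction I:
  Bonds broken (reactants):
    C–C: 2 × 340 = 680
    C–H: 12 × 399 = 4788
    C=C: 2 × 638 = 1276
    O=O: 9 × 508 = 4572
    Σ(broken) = 11316 kJ
  Bonds formed (products):
    C=O: 12 × 774 = 9288
    O–H: 12 × 473 = 5676
    Σ(formed) = 14964 kJ
  ΔH_I = 11316 − 14964 = −3648 kJ
Reaction II:
  Bonds broken (reactants):
    C–C: 1 × 340 = 340
    C–H: 5 × 399 = 1995
    C–O: 1 × 350 = 350
    O–H: 1 × 473 = 473
    Σ(broken) = 3158 kJ
  Bonds formed (products):
    C–H: 4 × 399 = 1596
    C=C: 1 × 638 = 638
    O–H: 2 × 473 = 946
    Σ(formed) = 3180 kJ
  ΔH_II = 3158 − 3180 = −22 kJ
ΔH_I − ΔH_II = −3626 kJ, so reaction I has the more negative ΔH; |ΔH_I − ΔH_II| = 3626 kJ.

Reaction I, by 3626 kJ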